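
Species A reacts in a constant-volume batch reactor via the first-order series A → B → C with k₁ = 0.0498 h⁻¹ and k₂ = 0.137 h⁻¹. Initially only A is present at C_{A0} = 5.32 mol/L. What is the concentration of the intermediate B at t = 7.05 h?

0.982 mol/L

For first-order series with pure A initially, C_B(t) = k₁C_{A0}/(k₂−k₁)·(e^(−k₁t) − e^(−k₂t)).
e^(−k₁t) = e^(−0.0498×7.05) = e^(−0.3511) = 0.7039; e^(−k₂t) = e^(−0.9659) = 0.3807.
C_B = 0.0498×5.32/(0.137−0.0498) × (0.7039−0.3807) = 3.038×0.3233 = 0.9821 mol/L.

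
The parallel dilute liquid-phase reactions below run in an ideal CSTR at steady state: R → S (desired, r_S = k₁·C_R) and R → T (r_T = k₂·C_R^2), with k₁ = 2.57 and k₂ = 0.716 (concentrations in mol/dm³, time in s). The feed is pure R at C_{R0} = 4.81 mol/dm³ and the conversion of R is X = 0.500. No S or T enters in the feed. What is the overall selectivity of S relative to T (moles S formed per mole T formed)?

1.49

Exit C_R = C_{R0}(1−X) = 4.81×0.500 = 2.405 mol/dm³.
Rates in a CSTR are evaluated at the outlet concentration: r_S = 2.57×2.405 = 6.181, r_T = 0.716×2.405^2 = 4.141.
Overall selectivity = C_S/C_T = r_Sτ/(r_Tτ) = r_S/r_T = 1.49.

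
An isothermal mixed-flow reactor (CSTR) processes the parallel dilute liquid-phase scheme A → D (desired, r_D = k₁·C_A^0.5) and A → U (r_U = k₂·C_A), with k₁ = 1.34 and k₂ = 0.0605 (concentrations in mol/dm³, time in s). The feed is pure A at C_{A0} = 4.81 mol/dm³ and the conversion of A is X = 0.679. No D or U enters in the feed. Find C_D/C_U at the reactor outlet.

Exit C_A = C_{A0}(1−X) = 4.81×0.321 = 1.544 mol/dm³.
In a CSTR the entire volume is at exit conditions, so r_D = 1.34×1.544^0.5 = 1.665 and r_U = 0.0605×1.544 = 0.09341.
Overall selectivity = C_D/C_U = r_Dτ/(r_Uτ) = r_D/r_U = 17.8.

17.8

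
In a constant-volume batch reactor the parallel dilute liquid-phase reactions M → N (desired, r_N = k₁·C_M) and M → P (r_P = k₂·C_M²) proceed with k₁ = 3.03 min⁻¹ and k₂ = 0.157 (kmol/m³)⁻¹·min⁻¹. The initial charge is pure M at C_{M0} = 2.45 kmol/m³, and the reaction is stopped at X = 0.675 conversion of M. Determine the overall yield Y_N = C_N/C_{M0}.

0.623

C_M = C_{M0}(1−X) = 0.7962 kmol/m³.
Along a PFR/batch, dC_N/dC_M = −r_N/(r_N+r_P) = −k₁/(k₁+k₂·C_M).
Integrating from C_{M0} to C_M: C_N = (3.03/0.157)·ln[(3.03+0.157·2.45)/(3.03+0.157·0.796)] = 19.30·ln(3.415/3.155) = 1.526 kmol/m³.
Y_N = C_N/C_{M0} = 1.526/2.45 = 0.623.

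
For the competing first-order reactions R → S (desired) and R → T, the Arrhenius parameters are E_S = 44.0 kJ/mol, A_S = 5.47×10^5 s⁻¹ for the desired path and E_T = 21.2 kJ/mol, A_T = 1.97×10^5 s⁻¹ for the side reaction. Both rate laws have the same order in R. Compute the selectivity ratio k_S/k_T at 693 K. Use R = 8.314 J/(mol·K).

0.0531

Since both paths have the same order in R, the concentration cancels and S_{S/T} = k_S/k_T = (A_S/A_T)·exp[(E_T−E_S)/(RT)].
(E_T−E_S)/(RT) = (21.2−44.0)×10³/(8.314×693) = -22800/5762 = -3.957.
k_S/k_T = (5.47×10^5/1.97×10^5)·exp(-3.957) = 2.777 × 0.01912 = 0.0531.
Since E_S > E_T, raising the temperature improves selectivity toward S.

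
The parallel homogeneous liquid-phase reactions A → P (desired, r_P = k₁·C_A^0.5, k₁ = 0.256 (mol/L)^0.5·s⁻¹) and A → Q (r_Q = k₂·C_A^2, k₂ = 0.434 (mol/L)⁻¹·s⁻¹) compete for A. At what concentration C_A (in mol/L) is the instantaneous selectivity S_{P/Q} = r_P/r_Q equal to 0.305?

1.55 mol/L

S_{P/Q} = (k₁/k₂)·C_A^-1.5 ⇒ C_A = (S·k₂/k₁)^(1/(-1.5)).
= (0.305×0.434/0.256)^(-0.6667) = (0.5171)^(-0.6667) = 1.55 mol/L.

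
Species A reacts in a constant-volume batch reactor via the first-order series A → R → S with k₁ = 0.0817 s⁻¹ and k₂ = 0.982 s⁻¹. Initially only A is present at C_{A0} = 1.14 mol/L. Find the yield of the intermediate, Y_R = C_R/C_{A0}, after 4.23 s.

0.0628

For first-order series with pure A initially, C_R(t) = k₁C_{A0}/(k₂−k₁)·(e^(−k₁t) − e^(−k₂t)).
e^(−k₁t) = e^(−0.0817×4.23) = e^(−0.3456) = 0.7078; e^(−k₂t) = e^(−4.154) = 0.01570.
C_R = 0.0817×1.14/(0.982−0.0817) × (0.7078−0.01570) = 0.1035×0.6921 = 0.07160 mol/L.
Y_R = C_R/C_{A0} = 0.07160/1.14 = 0.0628.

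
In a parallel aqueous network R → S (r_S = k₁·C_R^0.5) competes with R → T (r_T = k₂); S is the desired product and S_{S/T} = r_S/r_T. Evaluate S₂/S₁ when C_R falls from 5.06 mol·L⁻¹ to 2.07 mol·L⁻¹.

0.640

S_{S/T} = (k₁/k₂)·C_R^0.5, so S₂/S₁ = (C_{R,2}/C_{R,1})^0.5.
= (2.07/5.06)^0.5 = (0.4091)^0.5 = 0.640.
Selectivity toward S falls as C_R falls — high-concentration operation is favoured.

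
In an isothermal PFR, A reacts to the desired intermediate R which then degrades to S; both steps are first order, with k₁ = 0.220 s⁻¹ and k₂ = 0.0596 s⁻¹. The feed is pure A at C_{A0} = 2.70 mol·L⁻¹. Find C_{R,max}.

1.66 mol·L⁻¹

Evaluating C_R at τ_opt = ln(k₂/k₁)/(k₂−k₁) gives C_{R,max}/C_{A0} = (k₁/k₂)^[k₂/(k₂−k₁)].
= (0.220/0.0596)^(0.0596/(0.0596−0.220)) = (3.691)^(-0.3716) = 0.6155.
C_{R,max} = 0.6155×2.70 = 1.66 mol·L⁻¹.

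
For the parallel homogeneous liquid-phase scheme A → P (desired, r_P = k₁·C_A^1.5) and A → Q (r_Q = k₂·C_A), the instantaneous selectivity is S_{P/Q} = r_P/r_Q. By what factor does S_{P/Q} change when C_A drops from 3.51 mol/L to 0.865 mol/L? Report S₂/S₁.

0.496

S_{P/Q} = (k₁/k₂)·C_A^0.5, so S₂/S₁ = (C_{A,2}/C_{A,1})^0.5.
= (0.865/3.51)^0.5 = (0.2464)^0.5 = 0.496.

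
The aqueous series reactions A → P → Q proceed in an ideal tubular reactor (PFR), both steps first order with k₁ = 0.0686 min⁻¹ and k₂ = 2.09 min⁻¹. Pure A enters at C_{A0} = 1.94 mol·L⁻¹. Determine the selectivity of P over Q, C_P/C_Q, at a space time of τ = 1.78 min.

0.341

The intermediate concentration in a first-order A→B→C sequence is C_P = k₁C_{A0}(e^(−k₁τ) − e^(−k₂τ))/(k₂−k₁).
e^(−k₁τ) = e^(−0.0686×1.78) = e^(−0.1221) = 0.8851; e^(−k₂τ) = e^(−3.720) = 0.02423.
C_P = 0.0686×1.94/(2.09−0.0686) × (0.8851−0.02423) = 0.06584×0.8608 = 0.05667 mol·L⁻¹.
C_A = C_{A0}e^(−k₁τ) = 1.717 mol·L⁻¹, so C_Q = C_{A0}−C_A−C_P = 0.1663 mol·L⁻¹; C_P/C_Q = 0.341.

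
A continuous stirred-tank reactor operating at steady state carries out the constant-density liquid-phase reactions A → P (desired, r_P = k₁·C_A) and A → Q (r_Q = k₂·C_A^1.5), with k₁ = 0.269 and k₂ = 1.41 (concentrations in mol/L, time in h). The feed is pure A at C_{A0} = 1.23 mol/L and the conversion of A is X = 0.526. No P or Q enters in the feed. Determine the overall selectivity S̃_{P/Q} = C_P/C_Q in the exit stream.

Exit C_A = C_{A0}(1−X) = 1.23×0.474 = 0.5830 mol/L.
Rates in a CSTR are evaluated at the outlet concentration: r_P = 0.269×0.5830 = 0.1568, r_Q = 1.41×0.5830^1.5 = 0.6277.
Overall selectivity = C_P/C_Q = r_Pτ/(r_Qτ) = r_P/r_Q = 0.250.

0.250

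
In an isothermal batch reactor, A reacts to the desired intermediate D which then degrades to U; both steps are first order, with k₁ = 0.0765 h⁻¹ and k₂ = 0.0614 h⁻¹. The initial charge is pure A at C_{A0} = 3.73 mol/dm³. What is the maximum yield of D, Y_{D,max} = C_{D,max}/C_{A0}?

0.409

At the optimum, C_{D,max}/C_{A0} = (k₁/k₂)^[k₂/(k₂−k₁)].
= (0.0765/0.0614)^(0.0614/(0.0614−0.0765)) = (1.246)^(-4.066) = 0.4090.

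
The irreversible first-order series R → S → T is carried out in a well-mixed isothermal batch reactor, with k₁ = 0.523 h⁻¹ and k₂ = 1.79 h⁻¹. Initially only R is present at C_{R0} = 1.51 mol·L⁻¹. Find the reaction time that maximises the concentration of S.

The intermediate peaks when r₁ = r₂, i.e. k₁e^(−k₁t) = k₂e^(−k₂t), giving t_opt = ln(k₂/k₁)/(k₂−k₁).
= ln(1.79/0.523)/(1.79−0.523) = ln(3.423)/1.267 = 1.230/1.267 = 0.971 h.

0.971 h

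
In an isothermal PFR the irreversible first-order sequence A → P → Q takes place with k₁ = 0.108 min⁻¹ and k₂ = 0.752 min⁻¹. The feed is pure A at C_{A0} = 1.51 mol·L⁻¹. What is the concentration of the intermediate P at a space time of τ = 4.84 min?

Solving the coupled first-order balances gives C_P(τ) = [k₁/(k₂−k₁)]·C_{A0}·(e^(−k₁τ) − e^(−k₂τ)).
e^(−k₁τ) = e^(−0.108×4.84) = e^(−0.5227) = 0.5929; e^(−k₂τ) = e^(−3.640) = 0.02626.
C_P = 0.108×1.51/(0.752−0.108) × (0.5929−0.02626) = 0.2532×0.5666 = 0.1435 mol·L⁻¹.

0.143 mol·L⁻¹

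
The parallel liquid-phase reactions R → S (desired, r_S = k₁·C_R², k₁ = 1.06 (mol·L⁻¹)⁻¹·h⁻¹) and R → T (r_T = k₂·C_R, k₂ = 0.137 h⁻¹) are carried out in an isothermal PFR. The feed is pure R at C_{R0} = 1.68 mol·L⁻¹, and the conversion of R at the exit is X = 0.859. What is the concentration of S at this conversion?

C_R = C_{R0}(1−X) = 0.2369 mol·L⁻¹.
Along a PFR/batch, dC_T/dC_R = −r_T/(r_S+r_T) = −k₂/(k₂+k₁·C_R).
Integrating from C_{R0} to C_R: C_T = (0.137/1.06)·ln[(0.137+1.06·1.68)/(0.137+1.06·0.237)] = 0.1292·ln(1.918/0.3881) = 0.2065 mol·L⁻¹.
Then C_S = (C_{R0}−C_R) − C_T = 1.443 − 0.2065 = 1.237 mol·L⁻¹.

1.24 mol·L⁻¹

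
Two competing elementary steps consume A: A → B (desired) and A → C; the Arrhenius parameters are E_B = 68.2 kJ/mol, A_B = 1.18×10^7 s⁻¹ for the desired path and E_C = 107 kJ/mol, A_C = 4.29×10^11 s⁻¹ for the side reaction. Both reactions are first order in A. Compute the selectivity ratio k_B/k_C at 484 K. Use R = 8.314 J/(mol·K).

0.424

Since both paths have the same order in A, the concentration cancels and S_{B/C} = k_B/k_C = (A_B/A_C)·exp[(E_C−E_B)/(RT)].
(E_C−E_B)/(RT) = (107−68.2)×10³/(8.314×484) = 38800/4024 = 9.642.
k_B/k_C = (1.18×10^7/4.29×10^11)·exp(9.642) = 2.751×10^-5 × 15401 = 0.424.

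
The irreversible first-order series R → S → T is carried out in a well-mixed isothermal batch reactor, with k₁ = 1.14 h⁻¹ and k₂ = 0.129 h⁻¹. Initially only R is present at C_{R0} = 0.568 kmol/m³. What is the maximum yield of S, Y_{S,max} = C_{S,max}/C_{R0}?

Evaluating C_S at t_opt = ln(k₂/k₁)/(k₂−k₁) gives C_{S,max}/C_{R0} = (k₁/k₂)^[k₂/(k₂−k₁)].
= (1.14/0.129)^(0.129/(0.129−1.14)) = (8.837)^(-0.1276) = 0.7573.

0.757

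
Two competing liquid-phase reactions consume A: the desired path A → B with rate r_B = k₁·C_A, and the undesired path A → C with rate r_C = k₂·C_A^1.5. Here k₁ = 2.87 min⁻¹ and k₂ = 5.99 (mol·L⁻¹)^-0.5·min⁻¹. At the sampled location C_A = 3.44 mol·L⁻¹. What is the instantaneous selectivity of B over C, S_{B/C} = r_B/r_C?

S_{B/C} = r_B/r_C = (k₁·C_A)/(k₂·C_A^1.5) = (k₁/k₂)·C_A^-0.5.
= (2.87×3.440) / (5.99×3.440^1.5) = 9.873/38.22 = 0.258.
The undesired path is higher order in A, so low C_A (CSTR or dilute feed) favours B.

0.258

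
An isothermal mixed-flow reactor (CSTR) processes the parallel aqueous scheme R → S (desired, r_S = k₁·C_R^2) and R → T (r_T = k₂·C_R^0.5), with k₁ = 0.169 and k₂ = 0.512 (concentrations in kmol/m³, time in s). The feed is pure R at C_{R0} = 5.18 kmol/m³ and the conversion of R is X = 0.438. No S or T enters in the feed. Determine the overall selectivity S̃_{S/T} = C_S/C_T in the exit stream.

Exit C_R = C_{R0}(1−X) = 5.18×0.562 = 2.911 kmol/m³.
Rates in a CSTR are evaluated at the outlet concentration: r_S = 0.169×2.911^2 = 1.432, r_T = 0.512×2.911^0.5 = 0.8736.
Overall selectivity = C_S/C_T = r_Sτ/(r_Tτ) = r_S/r_T = 1.64.

1.64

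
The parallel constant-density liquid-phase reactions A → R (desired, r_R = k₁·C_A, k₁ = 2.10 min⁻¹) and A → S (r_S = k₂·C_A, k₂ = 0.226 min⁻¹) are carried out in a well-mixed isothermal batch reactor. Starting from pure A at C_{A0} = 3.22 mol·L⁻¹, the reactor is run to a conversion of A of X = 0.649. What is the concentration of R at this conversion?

1.89 mol·L⁻¹

C_A = C_{A0}(1−X) = 1.130 mol·L⁻¹.
Both paths are first order in A, so the instantaneous fraction to R is constant: dC_R/d(−C_A) = k₁/(k₁+k₂) = 0.9028.
C_R = 0.9028·(C_{A0}−C_A) = 0.9028×2.090 = 1.89 mol·L⁻¹.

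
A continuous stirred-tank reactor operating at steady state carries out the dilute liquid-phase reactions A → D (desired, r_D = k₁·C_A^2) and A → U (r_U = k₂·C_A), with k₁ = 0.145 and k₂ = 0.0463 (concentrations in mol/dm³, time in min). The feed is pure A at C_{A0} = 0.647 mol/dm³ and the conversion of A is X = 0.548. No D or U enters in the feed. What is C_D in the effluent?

Exit C_A = C_{A0}(1−X) = 0.647×0.452 = 0.2924 mol/dm³.
Rates in a CSTR are evaluated at the outlet concentration: r_D = 0.145×0.2924^2 = 0.01240, r_U = 0.0463×0.2924 = 0.01354.
Fraction of consumed A going to D: r_D/(r_D+r_U) = 0.4780.
C_D = 0.4780·C_{A0}·X = 0.4780×0.647×0.548 = 0.169 mol/dm³.

0.169 mol/dm³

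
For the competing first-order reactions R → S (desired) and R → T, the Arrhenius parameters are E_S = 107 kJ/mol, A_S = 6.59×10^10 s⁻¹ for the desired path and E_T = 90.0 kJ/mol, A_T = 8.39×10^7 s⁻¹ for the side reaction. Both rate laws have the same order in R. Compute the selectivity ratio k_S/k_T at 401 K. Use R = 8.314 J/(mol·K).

k_S/k_T = (A_S/A_T)·exp[−(E_S−E_T)/(RT)] = (A_S/A_T)·exp[(E_T−E_S)/(RT)].
(E_T−E_S)/(RT) = (90.0−107)×10³/(8.314×401) = -17000/3334 = -5.099.
k_S/k_T = (6.59×10^10/8.39×10^7)·exp(-5.099) = 785.5 × 0.006102 = 4.79.
Since E_S > E_T, raising the temperature improves selectivity toward S.

4.79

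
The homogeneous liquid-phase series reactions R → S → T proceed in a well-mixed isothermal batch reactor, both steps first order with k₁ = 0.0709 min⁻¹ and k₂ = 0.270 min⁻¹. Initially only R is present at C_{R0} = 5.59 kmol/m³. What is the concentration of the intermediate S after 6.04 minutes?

0.907 kmol/m³

Solving the coupled first-order balances gives C_S(t) = [k₁/(k₂−k₁)]·C_{R0}·(e^(−k₁t) − e^(−k₂t)).
e^(−k₁t) = e^(−0.0709×6.04) = e^(−0.4282) = 0.6517; e^(−k₂t) = e^(−1.631) = 0.1958.
C_S = 0.0709×5.59/(0.270−0.0709) × (0.6517−0.1958) = 1.991×0.4559 = 0.9075 kmol/m³.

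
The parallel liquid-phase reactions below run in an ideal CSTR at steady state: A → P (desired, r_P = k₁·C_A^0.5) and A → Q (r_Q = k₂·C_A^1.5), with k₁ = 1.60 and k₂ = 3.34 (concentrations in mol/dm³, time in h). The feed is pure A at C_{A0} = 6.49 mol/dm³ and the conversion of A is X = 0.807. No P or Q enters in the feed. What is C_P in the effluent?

1.45 mol/dm³

Exit C_A = C_{A0}(1−X) = 6.49×0.193 = 1.253 mol/dm³.
A CSTR operates uniformly at the exit composition, giving r_P = 1.791 and r_Q = 4.682 (each k·C_A^n at C_A = 1.253).
Fraction of consumed A going to P: r_P/(r_P+r_Q) = 0.2766.
C_P = 0.2766·C_{A0}·X = 0.2766×6.49×0.807 = 1.45 mol/dm³.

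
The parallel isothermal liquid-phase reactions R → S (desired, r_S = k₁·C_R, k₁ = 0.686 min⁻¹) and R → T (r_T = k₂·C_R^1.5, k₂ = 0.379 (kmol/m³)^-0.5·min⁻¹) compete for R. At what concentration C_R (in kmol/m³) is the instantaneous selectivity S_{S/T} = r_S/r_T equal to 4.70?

0.148 kmol/m³

S_{S/T} = (k₁/k₂)·C_R^-0.5 ⇒ C_R = (S·k₂/k₁)^(-2).
= (4.70×0.379/0.686)^(-2) = (2.597)^(-2) = 0.148 kmol/m³.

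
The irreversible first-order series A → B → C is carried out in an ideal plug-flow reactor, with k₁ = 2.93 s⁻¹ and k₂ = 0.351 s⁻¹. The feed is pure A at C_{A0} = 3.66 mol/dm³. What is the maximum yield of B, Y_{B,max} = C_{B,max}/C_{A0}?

Evaluating C_B at τ_opt = ln(k₂/k₁)/(k₂−k₁) gives C_{B,max}/C_{A0} = (k₁/k₂)^[k₂/(k₂−k₁)].
= (2.93/0.351)^(0.351/(0.351−2.93)) = (8.348)^(-0.1361) = 0.7492.

0.749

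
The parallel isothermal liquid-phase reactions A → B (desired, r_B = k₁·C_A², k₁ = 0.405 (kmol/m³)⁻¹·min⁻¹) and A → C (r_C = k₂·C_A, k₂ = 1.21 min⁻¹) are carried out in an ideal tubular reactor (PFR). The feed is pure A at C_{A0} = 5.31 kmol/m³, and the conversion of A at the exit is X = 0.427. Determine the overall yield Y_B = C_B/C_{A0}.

0.247

C_A = C_{A0}(1−X) = 3.043 kmol/m³.
Along a PFR/batch, dC_C/dC_A = −r_C/(r_B+r_C) = −k₂/(k₂+k₁·C_A).
Integrating from C_{A0} to C_A: C_C = (1.21/0.405)·ln[(1.21+0.405·5.31)/(1.21+0.405·3.04)] = 2.988·ln(3.361/2.442) = 0.9536 kmol/m³.
Then C_B = (C_{A0}−C_A) − C_C = 2.267 − 0.9536 = 1.314 kmol/m³.
Y_B = C_B/C_{A0} = 1.314/5.31 = 0.247.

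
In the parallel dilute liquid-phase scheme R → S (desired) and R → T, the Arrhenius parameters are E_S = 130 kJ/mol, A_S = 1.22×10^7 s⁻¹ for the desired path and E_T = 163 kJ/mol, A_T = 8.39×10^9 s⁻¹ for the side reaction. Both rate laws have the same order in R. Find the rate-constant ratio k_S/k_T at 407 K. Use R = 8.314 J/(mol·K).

25.0

k_S/k_T = (A_S/A_T)·exp[−(E_S−E_T)/(RT)] = (A_S/A_T)·exp[(E_T−E_S)/(RT)].
(E_T−E_S)/(RT) = (163−130)×10³/(8.314×407) = 33000/3384 = 9.752.
k_S/k_T = (1.22×10^7/8.39×10^9)·exp(9.752) = 0.001454 × 17195 = 25.0.
Since E_S < E_T, lowering the temperature improves selectivity toward S.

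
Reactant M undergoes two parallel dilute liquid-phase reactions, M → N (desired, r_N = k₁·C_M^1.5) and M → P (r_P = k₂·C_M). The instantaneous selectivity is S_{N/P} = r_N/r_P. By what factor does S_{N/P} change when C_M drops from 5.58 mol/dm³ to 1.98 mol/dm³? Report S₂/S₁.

0.596

S_{N/P} = (k₁/k₂)·C_M^0.5, so S₂/S₁ = (C_{M,2}/C_{M,1})^0.5.
= (1.98/5.58)^0.5 = (0.3548)^0.5 = 0.596.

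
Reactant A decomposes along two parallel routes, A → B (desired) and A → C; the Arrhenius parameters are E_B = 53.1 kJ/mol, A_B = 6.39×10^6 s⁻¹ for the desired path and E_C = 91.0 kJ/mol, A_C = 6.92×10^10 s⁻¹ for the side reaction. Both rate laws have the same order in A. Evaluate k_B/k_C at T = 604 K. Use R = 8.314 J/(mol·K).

Since both paths have the same order in A, the concentration cancels and S_{B/C} = k_B/k_C = (A_B/A_C)·exp[(E_C−E_B)/(RT)].
(E_C−E_B)/(RT) = (91.0−53.1)×10³/(8.314×604) = 37900/5022 = 7.547.
k_B/k_C = (6.39×10^6/6.92×10^10)·exp(7.547) = 9.234×10^-5 × 1896 = 0.175.

0.175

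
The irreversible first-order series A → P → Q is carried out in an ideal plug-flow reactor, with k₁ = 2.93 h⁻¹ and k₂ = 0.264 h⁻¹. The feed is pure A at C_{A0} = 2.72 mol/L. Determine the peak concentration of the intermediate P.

2.14 mol/L

Evaluating C_P at τ_opt = ln(k₂/k₁)/(k₂−k₁) gives C_{P,max}/C_{A0} = (k₁/k₂)^[k₂/(k₂−k₁)].
= (2.93/0.264)^(0.264/(0.264−2.93)) = (11.10)^(-0.09902) = 0.7879.
C_{P,max} = 0.7879×2.72 = 2.14 mol/L.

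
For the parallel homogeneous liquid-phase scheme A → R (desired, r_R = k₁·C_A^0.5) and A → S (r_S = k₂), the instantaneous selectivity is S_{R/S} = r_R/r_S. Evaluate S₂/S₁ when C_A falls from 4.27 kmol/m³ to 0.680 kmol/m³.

0.399

S_{R/S} = (k₁/k₂)·C_A^0.5, so S₂/S₁ = (C_{A,2}/C_{A,1})^0.5.
= (0.680/4.27)^0.5 = (0.1593)^0.5 = 0.399.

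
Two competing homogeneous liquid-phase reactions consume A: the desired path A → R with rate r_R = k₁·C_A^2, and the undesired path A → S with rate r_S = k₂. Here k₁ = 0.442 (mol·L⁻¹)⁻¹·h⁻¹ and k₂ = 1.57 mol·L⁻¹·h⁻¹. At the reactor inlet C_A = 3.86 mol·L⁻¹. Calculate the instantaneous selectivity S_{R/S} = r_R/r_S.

S_{R/S} = r_R/r_S = (k₁·C_A^2)/(k₂) = (k₁/k₂)·C_A^2.
= (0.442×3.860^2) / (1.57) = 6.586/1.570 = 4.19.
Since the desired path is higher order in A, keeping C_A high (PFR or concentrated feed) favours R.

4.19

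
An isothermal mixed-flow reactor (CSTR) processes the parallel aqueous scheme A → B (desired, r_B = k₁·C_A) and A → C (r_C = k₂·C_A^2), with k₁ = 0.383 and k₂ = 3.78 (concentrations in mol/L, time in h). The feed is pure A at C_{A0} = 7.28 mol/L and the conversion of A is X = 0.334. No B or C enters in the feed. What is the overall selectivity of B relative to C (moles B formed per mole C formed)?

0.0209

Exit C_A = C_{A0}(1−X) = 7.28×0.666 = 4.848 mol/L.
A CSTR operates uniformly at the exit composition, giving r_B = 1.857 and r_C = 88.86 (each k·C_A^n at C_A = 4.848).
Overall selectivity = C_B/C_C = r_Bτ/(r_Cτ) = r_B/r_C = 0.0209.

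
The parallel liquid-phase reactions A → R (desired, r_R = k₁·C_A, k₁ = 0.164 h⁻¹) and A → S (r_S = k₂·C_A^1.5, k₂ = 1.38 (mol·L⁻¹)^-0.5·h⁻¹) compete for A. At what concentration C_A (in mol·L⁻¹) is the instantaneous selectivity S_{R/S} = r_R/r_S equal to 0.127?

0.876 mol·L⁻¹

S_{R/S} = (k₁/k₂)·C_A^-0.5 ⇒ C_A = (S·k₂/k₁)^(-2).
= (0.127×1.38/0.164)^(-2) = (1.069)^(-2) = 0.876 mol·L⁻¹.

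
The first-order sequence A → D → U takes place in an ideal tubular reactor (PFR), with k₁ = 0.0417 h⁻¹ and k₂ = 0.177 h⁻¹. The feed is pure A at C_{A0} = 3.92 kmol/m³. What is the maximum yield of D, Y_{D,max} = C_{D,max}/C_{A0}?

0.151

Evaluating C_D at τ_opt = ln(k₂/k₁)/(k₂−k₁) gives C_{D,max}/C_{A0} = (k₁/k₂)^[k₂/(k₂−k₁)].
= (0.0417/0.177)^(0.177/(0.177−0.0417)) = (0.2356)^(1.308) = 0.1509.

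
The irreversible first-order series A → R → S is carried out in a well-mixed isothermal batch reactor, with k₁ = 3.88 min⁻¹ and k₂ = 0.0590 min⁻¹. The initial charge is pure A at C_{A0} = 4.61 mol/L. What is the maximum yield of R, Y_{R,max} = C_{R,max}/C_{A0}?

0.937

For a first-order series the maximum intermediate yield is C_{R,max}/C_{A0} = (k₁/k₂)^[k₂/(k₂−k₁)].
= (3.88/0.0590)^(0.0590/(0.0590−3.88)) = (65.76)^(-0.01544) = 0.9374.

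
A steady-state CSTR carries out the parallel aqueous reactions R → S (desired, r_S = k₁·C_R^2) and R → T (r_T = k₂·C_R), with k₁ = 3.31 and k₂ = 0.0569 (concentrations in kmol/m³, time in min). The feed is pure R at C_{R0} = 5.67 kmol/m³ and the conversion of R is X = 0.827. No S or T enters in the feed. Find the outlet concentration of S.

4.61 kmol/m³

Exit C_R = C_{R0}(1−X) = 5.67×0.173 = 0.9809 kmol/m³.
A CSTR operates uniformly at the exit composition, giving r_S = 3.185 and r_T = 0.05581 (each k·C_R^n at C_R = 0.9809).
Fraction of consumed R going to S: r_S/(r_S+r_T) = 0.9828.
C_S = 0.9828·C_{R0}·X = 0.9828×5.67×0.827 = 4.61 kmol/m³.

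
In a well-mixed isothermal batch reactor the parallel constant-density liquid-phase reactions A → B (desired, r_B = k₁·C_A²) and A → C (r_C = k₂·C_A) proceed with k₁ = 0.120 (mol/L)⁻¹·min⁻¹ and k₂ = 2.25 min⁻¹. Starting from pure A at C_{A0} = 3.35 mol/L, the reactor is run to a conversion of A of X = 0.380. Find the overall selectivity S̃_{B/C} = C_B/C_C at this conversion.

0.144

C_A = C_{A0}(1−X) = 2.077 mol/L.
Along a PFR/batch, dC_C/dC_A = −r_C/(r_B+r_C) = −k₂/(k₂+k₁·C_A).
Integrating from C_{A0} to C_A: C_C = (2.25/0.120)·ln[(2.25+0.120·3.35)/(2.25+0.120·2.08)] = 18.75·ln(2.652/2.499) = 1.112 mol/L.
Then C_B = (C_{A0}−C_A) − C_C = 1.273 − 1.112 = 0.1606 mol/L.
S̃_{B/C} = C_B/C_C = 0.1606/1.112 = 0.144.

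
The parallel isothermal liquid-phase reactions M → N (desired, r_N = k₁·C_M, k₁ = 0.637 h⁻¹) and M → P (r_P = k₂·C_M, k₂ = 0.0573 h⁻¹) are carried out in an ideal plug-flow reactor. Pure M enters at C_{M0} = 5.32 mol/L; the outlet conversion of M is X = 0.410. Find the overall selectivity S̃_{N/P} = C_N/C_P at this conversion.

C_M = C_{M0}(1−X) = 3.139 mol/L.
Both paths are first order in M, so the instantaneous fraction to N is constant: dC_N/d(−C_M) = k₁/(k₁+k₂) = 0.9175.
C_N = 0.9175·(C_{M0}−C_M) = 0.9175×2.181 = 2.00 mol/L.
C_P = (C_{M0}−C_M)−C_N = 0.1800 mol/L; S̃_{N/P} = 2.001/0.1800 = 11.1.

11.1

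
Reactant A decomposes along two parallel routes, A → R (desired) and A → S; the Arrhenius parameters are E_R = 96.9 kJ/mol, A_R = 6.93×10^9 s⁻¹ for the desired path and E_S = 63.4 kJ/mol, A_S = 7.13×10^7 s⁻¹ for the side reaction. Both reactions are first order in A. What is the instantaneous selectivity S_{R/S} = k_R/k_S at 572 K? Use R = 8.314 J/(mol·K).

0.0848

k_R/k_S = (A_R/A_S)·exp[−(E_R−E_S)/(RT)] = (A_R/A_S)·exp[(E_S−E_R)/(RT)].
(E_S−E_R)/(RT) = (63.4−96.9)×10³/(8.314×572) = -33500/4756 = -7.044.
k_R/k_S = (6.93×10^9/7.13×10^7)·exp(-7.044) = 97.19 × 8.724×10^-4 = 0.0848.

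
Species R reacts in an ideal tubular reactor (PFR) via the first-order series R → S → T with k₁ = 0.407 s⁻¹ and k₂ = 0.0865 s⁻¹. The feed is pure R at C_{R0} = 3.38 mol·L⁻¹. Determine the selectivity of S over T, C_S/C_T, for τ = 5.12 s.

3.01

Solving the coupled first-order balances gives C_S(τ) = [k₁/(k₂−k₁)]·C_{R0}·(e^(−k₁τ) − e^(−k₂τ)).
e^(−k₁τ) = e^(−0.407×5.12) = e^(−2.084) = 0.1245; e^(−k₂τ) = e^(−0.4429) = 0.6422.
C_S = 0.407×3.38/(0.0865−0.407) × (0.1245−0.6422) = (-4.292)×(-0.5177) = 2.222 mol·L⁻¹.
C_R = C_{R0}e^(−k₁τ) = 0.4206 mol·L⁻¹, so C_T = C_{R0}−C_R−C_S = 0.7371 mol·L⁻¹; C_S/C_T = 3.01.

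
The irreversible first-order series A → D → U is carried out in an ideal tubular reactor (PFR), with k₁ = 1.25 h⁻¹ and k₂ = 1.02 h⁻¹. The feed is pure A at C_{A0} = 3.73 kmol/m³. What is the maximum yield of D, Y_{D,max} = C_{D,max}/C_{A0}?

Evaluating C_D at τ_opt = ln(k₂/k₁)/(k₂−k₁) gives C_{D,max}/C_{A0} = (k₁/k₂)^[k₂/(k₂−k₁)].
= (1.25/1.02)^(1.02/(1.02−1.25)) = (1.225)^(-4.435) = 0.4058.

0.406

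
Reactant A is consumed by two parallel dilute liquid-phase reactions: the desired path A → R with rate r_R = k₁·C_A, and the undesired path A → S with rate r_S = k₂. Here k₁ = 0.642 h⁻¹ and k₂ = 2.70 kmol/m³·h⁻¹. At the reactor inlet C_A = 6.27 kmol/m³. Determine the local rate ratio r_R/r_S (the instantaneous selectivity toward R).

1.49

S_{R/S} = r_R/r_S = (k₁·C_A)/(k₂) = (k₁/k₂)·C_A.
= (0.642×6.270) / (2.70) = 4.025/2.700 = 1.49.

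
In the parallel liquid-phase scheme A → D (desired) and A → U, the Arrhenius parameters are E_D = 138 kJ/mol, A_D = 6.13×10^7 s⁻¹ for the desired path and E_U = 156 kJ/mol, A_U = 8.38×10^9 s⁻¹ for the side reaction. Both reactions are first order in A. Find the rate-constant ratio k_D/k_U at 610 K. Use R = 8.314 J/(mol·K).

k_D/k_U = (A_D/A_U)·exp[−(E_D−E_U)/(RT)] = (A_D/A_U)·exp[(E_U−E_D)/(RT)].
(E_U−E_D)/(RT) = (156−138)×10³/(8.314×610) = 18000/5072 = 3.549.
k_D/k_U = (6.13×10^7/8.38×10^9)·exp(3.549) = 0.007315 × 34.79 = 0.254.
Since E_D < E_U, lowering the temperature improves selectivity toward D.

0.254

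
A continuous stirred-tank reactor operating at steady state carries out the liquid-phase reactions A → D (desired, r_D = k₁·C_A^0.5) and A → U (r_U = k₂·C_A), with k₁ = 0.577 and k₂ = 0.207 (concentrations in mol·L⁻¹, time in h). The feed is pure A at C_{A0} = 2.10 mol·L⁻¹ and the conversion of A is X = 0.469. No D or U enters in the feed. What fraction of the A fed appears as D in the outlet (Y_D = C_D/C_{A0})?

0.340

Exit C_A = C_{A0}(1−X) = 2.10×0.531 = 1.115 mol·L⁻¹.
A CSTR operates uniformly at the exit composition, giving r_D = 0.6093 and r_U = 0.2308 (each k·C_A^n at C_A = 1.115).
Fraction of consumed A going to D: r_D/(r_D+r_U) = 0.7252.
C_D = 0.7252·C_{A0}·X = 0.7252×2.10×0.469 = 0.714 mol·L⁻¹; Y_D = C_D/C_{A0} = 0.340.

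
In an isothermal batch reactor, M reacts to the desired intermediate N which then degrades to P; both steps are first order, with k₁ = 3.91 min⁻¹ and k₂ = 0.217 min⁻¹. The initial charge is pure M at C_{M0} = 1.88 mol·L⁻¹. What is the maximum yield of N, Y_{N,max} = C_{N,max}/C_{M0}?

0.844

Evaluating C_N at t_opt = ln(k₂/k₁)/(k₂−k₁) gives C_{N,max}/C_{M0} = (k₁/k₂)^[k₂/(k₂−k₁)].
= (3.91/0.217)^(0.217/(0.217−3.91)) = (18.02)^(-0.05876) = 0.8438.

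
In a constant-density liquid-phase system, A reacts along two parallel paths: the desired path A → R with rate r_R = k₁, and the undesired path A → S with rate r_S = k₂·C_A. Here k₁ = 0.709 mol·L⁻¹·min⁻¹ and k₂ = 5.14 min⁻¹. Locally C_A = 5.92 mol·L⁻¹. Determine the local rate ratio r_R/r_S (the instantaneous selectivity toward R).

0.0233

S_{R/S} = r_R/r_S = (k₁)/(k₂·C_A) = (k₁/k₂)·C_A⁻¹.
= (0.709) / (5.14×5.920) = 0.7090/30.43 = 0.0233.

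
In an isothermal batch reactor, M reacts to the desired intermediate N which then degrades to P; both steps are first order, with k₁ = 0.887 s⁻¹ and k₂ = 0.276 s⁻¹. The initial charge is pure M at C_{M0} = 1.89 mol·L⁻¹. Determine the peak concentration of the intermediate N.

1.12 mol·L⁻¹

Evaluating C_N at t_opt = ln(k₂/k₁)/(k₂−k₁) gives C_{N,max}/C_{M0} = (k₁/k₂)^[k₂/(k₂−k₁)].
= (0.887/0.276)^(0.276/(0.276−0.887)) = (3.214)^(-0.4517) = 0.5902.
C_{N,max} = 0.5902×1.89 = 1.12 mol·L⁻¹.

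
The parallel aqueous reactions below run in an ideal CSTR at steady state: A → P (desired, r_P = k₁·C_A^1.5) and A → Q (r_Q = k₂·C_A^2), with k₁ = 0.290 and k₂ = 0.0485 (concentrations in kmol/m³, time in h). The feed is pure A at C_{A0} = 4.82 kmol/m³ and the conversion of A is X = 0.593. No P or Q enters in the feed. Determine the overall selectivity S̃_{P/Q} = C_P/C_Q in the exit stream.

Exit C_A = C_{A0}(1−X) = 4.82×0.407 = 1.962 kmol/m³.
A CSTR operates uniformly at the exit composition, giving r_P = 0.7968 and r_Q = 0.1866 (each k·C_A^n at C_A = 1.962).
Overall selectivity = C_P/C_Q = r_Pτ/(r_Qτ) = r_P/r_Q = 4.27.

4.27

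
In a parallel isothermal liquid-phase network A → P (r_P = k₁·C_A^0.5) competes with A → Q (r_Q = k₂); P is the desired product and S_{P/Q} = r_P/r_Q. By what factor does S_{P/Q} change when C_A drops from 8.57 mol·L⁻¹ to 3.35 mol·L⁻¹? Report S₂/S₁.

0.625

S_{P/Q} = (k₁/k₂)·C_A^0.5, so S₂/S₁ = (C_{A,2}/C_{A,1})^0.5.
= (3.35/8.57)^0.5 = (0.3909)^0.5 = 0.625.
Selectivity toward P falls as C_A falls — high-concentration operation is favoured.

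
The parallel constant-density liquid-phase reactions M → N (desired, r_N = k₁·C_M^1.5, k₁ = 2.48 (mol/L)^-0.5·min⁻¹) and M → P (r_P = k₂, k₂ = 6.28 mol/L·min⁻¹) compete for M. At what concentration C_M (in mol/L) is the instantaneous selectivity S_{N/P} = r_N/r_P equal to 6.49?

6.46 mol/L

S_{N/P} = (k₁/k₂)·C_M^1.5 ⇒ C_M = (S·k₂/k₁)^(1/1.5).
= (6.49×6.28/2.48)^(0.6667) = (16.43)^(0.6667) = 6.46 mol/L.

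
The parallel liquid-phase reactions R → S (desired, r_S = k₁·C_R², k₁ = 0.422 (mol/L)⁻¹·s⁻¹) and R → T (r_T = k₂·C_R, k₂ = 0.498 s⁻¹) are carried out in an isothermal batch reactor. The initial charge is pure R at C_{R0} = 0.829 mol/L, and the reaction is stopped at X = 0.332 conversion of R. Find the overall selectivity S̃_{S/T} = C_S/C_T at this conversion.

C_R = C_{R0}(1−X) = 0.5538 mol/L.
Along a PFR/batch, dC_T/dC_R = −r_T/(r_S+r_T) = −k₂/(k₂+k₁·C_R).
Integrating from C_{R0} to C_R: C_T = (0.498/0.422)·ln[(0.498+0.422·0.829)/(0.498+0.422·0.554)] = 1.180·ln(0.8478/0.7317) = 0.1739 mol/L.
Then C_S = (C_{R0}−C_R) − C_T = 0.2752 − 0.1739 = 0.1014 mol/L.
S̃_{S/T} = C_S/C_T = 0.1014/0.1739 = 0.583.

0.583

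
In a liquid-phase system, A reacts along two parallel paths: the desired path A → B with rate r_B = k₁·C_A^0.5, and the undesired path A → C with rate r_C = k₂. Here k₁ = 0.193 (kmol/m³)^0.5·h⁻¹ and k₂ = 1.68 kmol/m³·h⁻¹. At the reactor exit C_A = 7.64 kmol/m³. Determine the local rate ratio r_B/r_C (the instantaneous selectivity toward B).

0.318

S_{B/C} = r_B/r_C = (k₁·C_A^0.5)/(k₂) = (k₁/k₂)·C_A^0.5.
= (0.193×7.640^0.5) / (1.68) = 0.5335/1.680 = 0.318.
Since the desired path is higher order in A, keeping C_A high (PFR or concentrated feed) favours B.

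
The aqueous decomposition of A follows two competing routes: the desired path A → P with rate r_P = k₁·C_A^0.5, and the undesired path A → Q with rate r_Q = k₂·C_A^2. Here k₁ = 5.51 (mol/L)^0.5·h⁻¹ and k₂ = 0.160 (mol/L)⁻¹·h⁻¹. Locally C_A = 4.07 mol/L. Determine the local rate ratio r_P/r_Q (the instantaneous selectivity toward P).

S_{P/Q} = r_P/r_Q = (k₁·C_A^0.5)/(k₂·C_A^2) = (k₁/k₂)·C_A^-1.5.
= (5.51×4.070^0.5) / (0.160×4.070^2) = 11.12/2.650 = 4.19.

4.19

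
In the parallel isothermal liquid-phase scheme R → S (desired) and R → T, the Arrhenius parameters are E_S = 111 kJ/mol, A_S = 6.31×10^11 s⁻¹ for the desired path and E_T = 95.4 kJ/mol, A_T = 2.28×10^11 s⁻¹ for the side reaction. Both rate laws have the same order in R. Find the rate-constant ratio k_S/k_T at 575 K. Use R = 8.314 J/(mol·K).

With equal orders, S_{S/T} = k_S/k_T = (A_S/A_T)·exp[(E_T−E_S)/(RT)].
(E_T−E_S)/(RT) = (95.4−111)×10³/(8.314×575) = -15600/4781 = -3.263.
k_S/k_T = (6.31×10^11/2.28×10^11)·exp(-3.263) = 2.768 × 0.03826 = 0.106.
Since E_S > E_T, raising the temperature improves selectivity toward S.

0.106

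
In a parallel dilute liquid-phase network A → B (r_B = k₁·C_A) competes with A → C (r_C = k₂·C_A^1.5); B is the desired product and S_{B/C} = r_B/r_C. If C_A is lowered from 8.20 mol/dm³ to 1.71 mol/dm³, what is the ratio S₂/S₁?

S_{B/C} = (k₁/k₂)·C_A^-0.5, so S₂/S₁ = (C_{A,2}/C_{A,1})^-0.5.
= (1.71/8.20)^(-0.5) = (0.2085)^(-0.5) = 2.19.
Selectivity toward B rises as C_A falls — low-concentration operation is favoured.

2.19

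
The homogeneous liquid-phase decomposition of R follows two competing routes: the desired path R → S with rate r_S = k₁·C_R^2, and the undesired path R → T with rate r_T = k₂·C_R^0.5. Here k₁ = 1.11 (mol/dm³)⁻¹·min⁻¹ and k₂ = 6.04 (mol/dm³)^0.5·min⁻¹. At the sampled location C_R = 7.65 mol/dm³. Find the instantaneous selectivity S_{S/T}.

3.89

S_{S/T} = r_S/r_T = (k₁·C_R^2)/(k₂·C_R^0.5) = (k₁/k₂)·C_R^1.5.
= (1.11×7.650^2) / (6.04×7.650^0.5) = 64.96/16.71 = 3.89.
Since the desired path is higher order in R, keeping C_R high (PFR or concentrated feed) favours S.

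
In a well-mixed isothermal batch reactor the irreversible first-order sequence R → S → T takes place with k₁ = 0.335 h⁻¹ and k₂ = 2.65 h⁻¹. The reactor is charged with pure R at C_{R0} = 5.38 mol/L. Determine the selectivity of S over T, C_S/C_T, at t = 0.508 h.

1.17

The intermediate concentration in a first-order A→B→C sequence is C_S = k₁C_{R0}(e^(−k₁t) − e^(−k₂t))/(k₂−k₁).
e^(−k₁t) = e^(−0.335×0.508) = e^(−0.1702) = 0.8435; e^(−k₂t) = e^(−1.346) = 0.2602.
C_S = 0.335×5.38/(2.65−0.335) × (0.8435−0.2602) = 0.7785×0.5833 = 0.4541 mol/L.
C_R = C_{R0}e^(−k₁t) = 4.538 mol/L, so C_T = C_{R0}−C_R−C_S = 0.3878 mol/L; C_S/C_T = 1.17.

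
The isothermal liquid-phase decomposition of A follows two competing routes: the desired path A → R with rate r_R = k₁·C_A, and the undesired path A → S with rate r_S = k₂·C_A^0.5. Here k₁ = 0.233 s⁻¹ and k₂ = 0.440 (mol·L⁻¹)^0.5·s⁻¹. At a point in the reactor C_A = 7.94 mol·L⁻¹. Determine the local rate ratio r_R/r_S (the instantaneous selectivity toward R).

1.49

S_{R/S} = r_R/r_S = (k₁·C_A)/(k₂·C_A^0.5) = (k₁/k₂)·C_A^0.5.
= (0.233×7.940) / (0.440×7.940^0.5) = 1.850/1.240 = 1.49.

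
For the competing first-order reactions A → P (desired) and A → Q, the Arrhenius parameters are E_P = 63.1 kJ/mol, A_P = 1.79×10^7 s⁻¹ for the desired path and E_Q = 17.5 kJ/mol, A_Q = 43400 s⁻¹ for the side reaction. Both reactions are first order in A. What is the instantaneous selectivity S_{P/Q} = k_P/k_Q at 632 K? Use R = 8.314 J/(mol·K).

Since both paths have the same order in A, the concentration cancels and S_{P/Q} = k_P/k_Q = (A_P/A_Q)·exp[(E_Q−E_P)/(RT)].
(E_Q−E_P)/(RT) = (17.5−63.1)×10³/(8.314×632) = -45600/5254 = -8.678.
k_P/k_Q = (1.79×10^7/43400)·exp(-8.678) = 412.4 × 1.702×10^-4 = 0.0702.

0.0702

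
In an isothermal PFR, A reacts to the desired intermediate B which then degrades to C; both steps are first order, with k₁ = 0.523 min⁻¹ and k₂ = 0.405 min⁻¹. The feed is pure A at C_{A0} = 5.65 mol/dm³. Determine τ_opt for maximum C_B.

2.17 min

For first-order series the maximum of C_B occurs at τ_opt = ln(k₂/k₁)/(k₂−k₁).
= ln(0.405/0.523)/(0.405−0.523) = ln(0.7744)/-0.1180 = -0.2557/-0.1180 = 2.17 min.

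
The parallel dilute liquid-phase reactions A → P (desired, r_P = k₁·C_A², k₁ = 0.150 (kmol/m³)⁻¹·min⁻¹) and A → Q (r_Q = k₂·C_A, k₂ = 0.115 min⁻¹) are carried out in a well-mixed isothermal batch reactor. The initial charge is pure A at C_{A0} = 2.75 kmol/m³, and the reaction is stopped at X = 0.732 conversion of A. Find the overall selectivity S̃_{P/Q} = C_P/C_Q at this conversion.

C_A = C_{A0}(1−X) = 0.7370 kmol/m³.
Along a PFR/batch, dC_Q/dC_A = −r_Q/(r_P+r_Q) = −k₂/(k₂+k₁·C_A).
Integrating from C_{A0} to C_A: C_Q = (0.115/0.150)·ln[(0.115+0.150·2.75)/(0.115+0.150·0.737)] = 0.7667·ln(0.5275/0.2256) = 0.6514 kmol/m³.
Then C_P = (C_{A0}−C_A) − C_Q = 2.013 − 0.6514 = 1.362 kmol/m³.
S̃_{P/Q} = C_P/C_Q = 1.362/0.6514 = 2.09.

2.09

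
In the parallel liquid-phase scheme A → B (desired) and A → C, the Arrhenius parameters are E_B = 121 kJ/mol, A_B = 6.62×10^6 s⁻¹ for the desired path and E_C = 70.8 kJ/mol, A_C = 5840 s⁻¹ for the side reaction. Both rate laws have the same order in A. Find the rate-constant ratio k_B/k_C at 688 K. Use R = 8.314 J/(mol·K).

k_B/k_C = (A_B/A_C)·exp[−(E_B−E_C)/(RT)] = (A_B/A_C)·exp[(E_C−E_B)/(RT)].
(E_C−E_B)/(RT) = (70.8−121)×10³/(8.314×688) = -50200/5720 = -8.776.
k_B/k_C = (6.62×10^6/5840)·exp(-8.776) = 1134 × 1.544×10^-4 = 0.175.

0.175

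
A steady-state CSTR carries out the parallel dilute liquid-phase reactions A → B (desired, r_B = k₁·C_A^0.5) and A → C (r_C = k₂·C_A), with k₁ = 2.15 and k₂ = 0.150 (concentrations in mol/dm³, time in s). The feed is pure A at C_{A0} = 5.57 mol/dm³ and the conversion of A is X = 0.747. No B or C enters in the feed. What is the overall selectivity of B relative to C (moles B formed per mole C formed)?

Exit C_A = C_{A0}(1−X) = 5.57×0.253 = 1.409 mol/dm³.
A CSTR operates uniformly at the exit composition, giving r_B = 2.552 and r_C = 0.2114 (each k·C_A^n at C_A = 1.409).
Overall selectivity = C_B/C_C = r_Bτ/(r_Cτ) = r_B/r_C = 12.1.

12.1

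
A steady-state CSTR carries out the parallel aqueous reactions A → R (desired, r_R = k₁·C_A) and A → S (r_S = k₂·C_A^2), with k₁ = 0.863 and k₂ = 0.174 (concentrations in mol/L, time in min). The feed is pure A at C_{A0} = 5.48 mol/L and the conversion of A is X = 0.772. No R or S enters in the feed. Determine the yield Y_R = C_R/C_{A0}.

Exit C_A = C_{A0}(1−X) = 5.48×0.228 = 1.249 mol/L.
A CSTR operates uniformly at the exit composition, giving r_R = 1.078 and r_S = 0.2716 (each k·C_A^n at C_A = 1.249).
Fraction of consumed A going to R: r_R/(r_R+r_S) = 0.7988.
C_R = 0.7988·C_{A0}·X = 0.7988×5.48×0.772 = 3.38 mol/L; Y_R = C_R/C_{A0} = 0.617.

0.617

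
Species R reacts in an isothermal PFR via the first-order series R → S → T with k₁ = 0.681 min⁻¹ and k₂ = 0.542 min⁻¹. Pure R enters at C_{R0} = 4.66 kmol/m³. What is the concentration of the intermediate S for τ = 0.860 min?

1.61 kmol/m³

For first-order series with pure R initially, C_S(τ) = k₁C_{R0}/(k₂−k₁)·(e^(−k₁τ) − e^(−k₂τ)).
e^(−k₁τ) = e^(−0.681×0.860) = e^(−0.5857) = 0.5567; e^(−k₂τ) = e^(−0.4661) = 0.6274.
C_S = 0.681×4.66/(0.542−0.681) × (0.5567−0.6274) = (-22.83)×(-0.07069) = 1.614 kmol/m³.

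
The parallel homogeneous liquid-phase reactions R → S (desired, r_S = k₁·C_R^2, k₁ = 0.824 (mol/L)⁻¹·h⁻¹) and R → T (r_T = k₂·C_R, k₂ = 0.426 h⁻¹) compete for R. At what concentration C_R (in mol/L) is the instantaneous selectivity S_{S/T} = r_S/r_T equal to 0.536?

0.277 mol/L

S_{S/T} = (k₁/k₂)·C_R ⇒ C_R = S·k₂/k₁.
= 0.536×0.426/0.824 = 0.277 mol/L.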